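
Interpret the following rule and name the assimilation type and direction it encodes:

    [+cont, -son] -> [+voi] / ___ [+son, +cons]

The structural change is [+voi], and the conditioning segment [+son, +cons] (a sonorant consonant) is itself voiced, so the target comes to share the voicing of its neighbour — voicing assimilation.
The conditioning segment sits to the right of the focus bar, meaning the trigger follows the segment that changes — regressive assimilation.

regressive voicing assimilation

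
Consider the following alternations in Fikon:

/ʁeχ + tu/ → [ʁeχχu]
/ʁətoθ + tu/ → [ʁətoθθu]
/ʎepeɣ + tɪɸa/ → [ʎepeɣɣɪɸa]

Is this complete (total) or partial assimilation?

total assimilation

Comparing underlying and surface forms, /t/ → [χ] is the alternation; the neighbouring /χ/ is constant.
The output [χ] is identical to the trigger /χ/ — every feature (place, manner, voicing) has been copied — so this is total assimilation.
The other forms behave the same way: /t/ → [θ] after /θ/; /t/ → [ɣ] after /ɣ/ — in each case the output is a copy of the preceding consonant.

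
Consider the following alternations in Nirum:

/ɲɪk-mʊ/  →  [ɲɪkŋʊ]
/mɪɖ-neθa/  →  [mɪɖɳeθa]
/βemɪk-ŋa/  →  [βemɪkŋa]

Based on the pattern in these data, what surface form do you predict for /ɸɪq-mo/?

The data show progressive place assimilation: /m/ → [ŋ] after /k/; /n/ → [ɳ] after /ɖ/. In each pair only place changes, matching the preceding consonant, while manner and voice stay constant.
Nothing changes in [βemɪkŋa]: there the adjacent consonants already agree in place (/ŋ/ and /k/ are both velar), so this form is consistent with the same rule.
The rule targets /m/ (voiced bilabial nasal), which sits after the trigger /q/ (uvular).
The voiced uvular nasal is [ɴ], so /m/ → [ɴ].

[ɸɪqɴo]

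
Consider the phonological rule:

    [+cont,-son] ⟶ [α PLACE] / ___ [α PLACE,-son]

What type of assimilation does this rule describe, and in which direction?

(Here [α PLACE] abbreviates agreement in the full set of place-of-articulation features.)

The shared variable α links the value of the place features (abbreviated [PLACE]) on the target to the same value on the neighbouring segment, so place is the feature that assimilates.
Since the environment is written after the underscore, the trigger follows the target; the direction is regressive.

regressive place assimilation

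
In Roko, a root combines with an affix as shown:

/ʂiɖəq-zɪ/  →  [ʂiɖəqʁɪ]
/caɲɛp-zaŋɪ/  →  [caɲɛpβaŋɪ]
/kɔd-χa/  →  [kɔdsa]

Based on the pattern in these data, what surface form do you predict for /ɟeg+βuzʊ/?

The data show progressive place assimilation: /z/ → [ʁ] after /q/; /z/ → [β] after /p/; /χ/ → [s] after /d/. In each pair only place changes, matching the preceding consonant, while manner and voice stay constant.
/β/ is a voiced bilabial fricative. The preceding trigger /g/ is velar, so /β/ must become velar as well.
Changing only its place to velar gives [ɣ] — the voiced velar fricative.

[ɟegɣuzʊ]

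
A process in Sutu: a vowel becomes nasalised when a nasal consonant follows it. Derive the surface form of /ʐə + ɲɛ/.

The vowel /ə/ is adjacent to the following nasal /ɲ/, so it acquires [+nasal] and surfaces as [ə̃].

[ʐə̃ɲɛ]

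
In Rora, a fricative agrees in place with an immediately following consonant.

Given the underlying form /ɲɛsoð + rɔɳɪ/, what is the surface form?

[ɲɛsozrɔɳɪ]

/ð/ is a voiced dental fricative. The following trigger /r/ is alveolar, so /ð/ must become alveolar as well.
A voiced alveolar fricative is [z], so the surface segment is [z].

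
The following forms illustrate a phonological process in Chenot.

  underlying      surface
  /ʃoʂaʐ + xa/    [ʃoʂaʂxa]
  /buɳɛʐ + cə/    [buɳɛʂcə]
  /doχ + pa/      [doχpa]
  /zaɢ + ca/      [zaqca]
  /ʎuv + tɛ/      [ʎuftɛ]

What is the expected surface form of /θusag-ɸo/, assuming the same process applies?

The data show regressive voicing assimilation: /ʐ/ → [ʂ] before /x/; /ʐ/ → [ʂ] before /c/; /ɢ/ → [q] before /c/; /v/ → [f] before /t/. In each pair only voicing changes, matching the following consonant, while place and manner stay constant.
No alternation appears in [doχpa]: there the adjacent consonants already agree in voicing (/χ/ and /p/ are both voiceless), so this form is consistent with the same rule.
The rule targets /g/ (voiced velar stop), which sits before the trigger /ɸ/ (voiceless).
A voiceless velar stop is [k], so the surface segment is [k].

[θusakɸo]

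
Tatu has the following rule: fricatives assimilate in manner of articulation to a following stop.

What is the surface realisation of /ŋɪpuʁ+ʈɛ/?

[ŋɪpuɢʈɛ]

/ʁ/ is a voiced uvular fricative. The following trigger /ʈ/ is a stop, so /ʁ/ must become a stop as well.
A voiced uvular stop is [ɢ], so the surface segment is [ɢ].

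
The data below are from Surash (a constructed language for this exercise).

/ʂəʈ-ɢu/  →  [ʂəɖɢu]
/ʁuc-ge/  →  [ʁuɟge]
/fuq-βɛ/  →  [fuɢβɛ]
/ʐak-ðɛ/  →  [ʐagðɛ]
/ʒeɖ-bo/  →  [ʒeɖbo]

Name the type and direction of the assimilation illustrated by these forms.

regressive voicing assimilation

The segment that alternates is /ʈ/, which surfaces as [ɖ] when adjacent to /ɢ/.
/ʈ/ is voiceless while /ɢ/ is voiced; the output [ɖ] is voiced, matching the trigger — so the feature that spreads is voicing.
Place and manner are unchanged, so the assimilation is partial, not total.
The same holds elsewhere in the data: /c/ → [ɟ] before /g/ (voiceless → voiced, matching voiced); /q/ → [ɢ] before /β/ (voiceless → voiced, matching voiced); /k/ → [g] before /ð/ (voiceless → voiced, matching voiced) — only voicing changes, and always toward the following segment.
Nothing changes in [ʒeɖbo]: there the adjacent consonants already agree in voicing (/ɖ/ and /b/ are both voiced), so this form is consistent with the same rule.
Since the segment that changes precedes the conditioning segment, the assimilation is regressive.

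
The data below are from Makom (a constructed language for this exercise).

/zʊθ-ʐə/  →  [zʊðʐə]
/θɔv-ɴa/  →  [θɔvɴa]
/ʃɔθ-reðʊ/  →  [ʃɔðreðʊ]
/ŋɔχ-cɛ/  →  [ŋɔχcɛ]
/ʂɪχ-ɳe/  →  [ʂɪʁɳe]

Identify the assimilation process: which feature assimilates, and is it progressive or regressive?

regressive voicing assimilation

The segment that alternates is /θ/, which surfaces as [ð] when adjacent to /ʐ/.
/θ/ is voiceless while /ʐ/ is voiced; the output [ð] is voiced, matching the trigger — so the feature that spreads is voicing.
Place and manner are unchanged, so the assimilation is partial, not total.
The other alternating forms pattern the same way: /θ/ → [ð] before /r/ (voiceless → voiced, matching voiced); /χ/ → [ʁ] before /ɳ/ (voiceless → voiced, matching voiced) — only voicing changes, and always toward the following segment.
No alternation appears in [θɔvɴa], [ŋɔχcɛ]: there the adjacent consonants already agree in voicing (/v/ and /ɴ/ are both voiced; /χ/ and /c/ are both voiceless), so these forms are consistent with the same rule.
The trigger is the following segment, so the direction is regressive (anticipatory).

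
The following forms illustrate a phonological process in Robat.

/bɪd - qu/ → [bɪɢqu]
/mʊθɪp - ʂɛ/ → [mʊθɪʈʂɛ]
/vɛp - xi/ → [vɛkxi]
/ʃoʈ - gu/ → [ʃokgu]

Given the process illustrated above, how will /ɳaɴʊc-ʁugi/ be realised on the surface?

[ɳaɴʊqʁugi]

The data show regressive place assimilation: /d/ → [ɢ] before /q/; /p/ → [ʈ] before /ʂ/; /p/ → [k] before /x/; /ʈ/ → [k] before /g/. In each pair only place changes, matching the following consonant, while manner and voice stay constant.
/c/ is a voiceless palatal stop. The following trigger /ʁ/ is uvular, so /c/ must become uvular as well.
A voiceless uvular stop is [q], so the surface segment is [q].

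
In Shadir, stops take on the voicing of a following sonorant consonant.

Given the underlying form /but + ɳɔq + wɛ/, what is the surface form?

[budɳɔɢwɛ]

The rule targets /t/ (voiceless alveolar stop), which sits before the trigger /ɳ/ (voiced).
A voiced alveolar stop is [d], so the surface segment is [d].
At the second juncture, /q/ likewise becomes [ɢ] adjacent to /w/.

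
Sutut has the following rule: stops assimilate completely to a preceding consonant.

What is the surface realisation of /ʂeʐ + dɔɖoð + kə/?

[ʂeʐʐɔɖoððə]

/d/ is the segment targeted by the rule; it sits immediately after /ʐ/, so it assimilates completely and surfaces as [ʐ].
At the second juncture, /k/ likewise becomes [ð] adjacent to /ð/.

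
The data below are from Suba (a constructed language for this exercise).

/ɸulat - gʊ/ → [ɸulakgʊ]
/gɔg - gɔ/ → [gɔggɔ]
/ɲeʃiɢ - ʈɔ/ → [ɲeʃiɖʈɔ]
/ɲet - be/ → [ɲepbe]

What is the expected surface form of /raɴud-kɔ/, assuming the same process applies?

[raɴugkɔ]

The data show regressive place assimilation: /t/ → [k] before /g/; /ɢ/ → [ɖ] before /ʈ/; /t/ → [p] before /b/. In each pair only place changes, matching the following consonant, while manner and voice stay constant.
No alternation appears in [gɔggɔ]: there the adjacent consonants already agree in place (/g/ and /g/ are both velar), so this form is consistent with the same rule.
/d/ is a voiced alveolar stop. The following trigger /k/ is velar, so /d/ must become velar as well.
A voiced velar stop is [g], so the surface segment is [g].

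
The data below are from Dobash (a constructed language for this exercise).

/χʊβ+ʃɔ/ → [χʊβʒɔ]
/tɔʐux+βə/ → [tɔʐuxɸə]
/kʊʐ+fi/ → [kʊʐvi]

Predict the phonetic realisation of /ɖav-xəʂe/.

The data show progressive voicing assimilation: /ʃ/ → [ʒ] after /β/; /β/ → [ɸ] after /x/; /f/ → [v] after /ʐ/. In each pair only voicing changes, matching the preceding consonant, while place and manner stay constant.
The rule targets /x/ (voiceless velar fricative), which sits after the trigger /v/ (voiced).
The voiced velar fricative is [ɣ], so /x/ → [ɣ].

[ɖavɣəʂe]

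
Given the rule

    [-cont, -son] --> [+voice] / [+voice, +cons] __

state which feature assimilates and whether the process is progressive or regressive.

progressive voicing assimilation

The target ([-cont, -son], stops) acquires [+voice] next to a voiced consonant ([+voice, +cons]) — it takes on the voicing of its neighbour, so the feature that spreads is voicing.
Since the environment is written before the underscore, the trigger precedes the target; the direction is progressive.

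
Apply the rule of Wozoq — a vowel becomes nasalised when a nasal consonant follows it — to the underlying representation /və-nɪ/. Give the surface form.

[və̃nɪ]

The vowel /ə/ is adjacent to the following nasal /n/, so it acquires [+nasal] and surfaces as [ə̃].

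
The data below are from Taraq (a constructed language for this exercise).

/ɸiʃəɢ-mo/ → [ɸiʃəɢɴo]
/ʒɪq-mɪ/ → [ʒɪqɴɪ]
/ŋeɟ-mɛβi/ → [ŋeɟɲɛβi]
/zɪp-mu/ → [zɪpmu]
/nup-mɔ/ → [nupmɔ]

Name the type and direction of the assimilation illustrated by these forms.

progressive place assimilation

The segment that alternates is /m/, which surfaces as [ɴ] when adjacent to /ɢ/.
The change bilabial → uvular matches the place of the preceding /ɢ/, identifying this as place assimilation.
Manner and voice are unchanged, so the assimilation is partial, not total.
The same holds elsewhere in the data: /m/ → [ɴ] after /q/ (bilabial → uvular, matching uvular); /m/ → [ɲ] after /ɟ/ (bilabial → palatal, matching palatal) — only place changes, and always toward the preceding segment.
No alternation appears in [zɪpmu], [nupmɔ]: there the adjacent consonants already agree in place (/m/ and /p/ are both bilabial; /m/ and /p/ are both bilabial), so these forms are consistent with the same rule.
Since the segment that changes follows the conditioning segment, the assimilation is progressive.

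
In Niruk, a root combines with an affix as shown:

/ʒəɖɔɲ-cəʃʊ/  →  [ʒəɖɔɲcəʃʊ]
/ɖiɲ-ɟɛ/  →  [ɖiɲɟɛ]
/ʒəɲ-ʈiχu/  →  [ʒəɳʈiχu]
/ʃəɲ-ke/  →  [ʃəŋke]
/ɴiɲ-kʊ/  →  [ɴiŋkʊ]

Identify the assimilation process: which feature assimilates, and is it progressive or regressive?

The segment that alternates is /ɲ/, which surfaces as [ɳ] when adjacent to /ʈ/.
/ɲ/ is palatal while /ʈ/ is retroflex; the output [ɳ] is retroflex, matching the trigger — so the feature that spreads is place.
Manner and voice are unchanged, so the assimilation is partial, not total.
Checking the remaining alternation: /ɲ/ → [ŋ] before /k/ (palatal → velar, matching velar) — only place changes, and always toward the following segment.
Nothing changes in [ʒəɖɔɲcəʃʊ], [ɖiɲɟɛ]: there the adjacent consonants already agree in place (/ɲ/ and /c/ are both palatal; /ɲ/ and /ɟ/ are both palatal), so these forms are consistent with the same rule.
The trigger is the following segment, so the direction is regressive (anticipatory).

regressive place assimilation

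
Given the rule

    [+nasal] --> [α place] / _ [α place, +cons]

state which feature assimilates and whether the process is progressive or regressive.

regressive place assimilation

The rule copies the place features (abbreviated [place]) from the environment onto the target, so the assimilating feature is place.
The conditioning segment sits to the right of the focus bar, meaning the trigger follows the segment that changes — regressive assimilation.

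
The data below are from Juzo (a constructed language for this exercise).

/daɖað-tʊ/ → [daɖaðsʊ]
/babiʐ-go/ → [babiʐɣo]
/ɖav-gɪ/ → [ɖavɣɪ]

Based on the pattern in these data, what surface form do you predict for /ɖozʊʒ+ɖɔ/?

[ɖozʊʒʐɔ]

The data show progressive manner assimilation: /t/ → [s] after /ð/; /g/ → [ɣ] after /ʐ/; /g/ → [ɣ] after /v/. In each pair only manner changes, matching the preceding consonant, while place and voice stay constant.
/ɖ/ is a voiced retroflex stop. The preceding trigger /ʒ/ is a fricative, so /ɖ/ must become a fricative as well.
A voiced retroflex fricative is [ʐ], so the surface segment is [ʐ].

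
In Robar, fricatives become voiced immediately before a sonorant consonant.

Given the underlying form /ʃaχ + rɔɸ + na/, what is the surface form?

/χ/ is a voiceless uvular fricative. The following trigger /r/ is voiced, so /χ/ must become voiced as well.
Changing only its voicing to voiced gives [ʁ] — the voiced uvular fricative.
The same rule applies at the second boundary: /ɸ/ → [β] next to /n/.

[ʃaʁrɔβna]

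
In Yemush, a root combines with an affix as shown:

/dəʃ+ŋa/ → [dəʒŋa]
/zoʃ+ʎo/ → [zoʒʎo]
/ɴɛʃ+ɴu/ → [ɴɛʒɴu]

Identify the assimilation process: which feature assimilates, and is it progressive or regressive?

Comparing underlying and surface forms, /ʃ/ → [ʒ] is the alternation; the neighbouring /ŋ/ is constant.
/ʃ/ is voiceless while /ŋ/ is voiced; the output [ʒ] is voiced, matching the trigger — so the feature that spreads is voicing.
Place and manner are unchanged, so the assimilation is partial, not total.
Checking the remaining alternations: /ʃ/ → [ʒ] before /ʎ/ (voiceless → voiced, matching voiced); /ʃ/ → [ʒ] before /ɴ/ (voiceless → voiced, matching voiced) — only voicing changes, and always toward the following segment.
The trigger is the following segment, so the direction is regressive (anticipatory).

regressive voicing assimilation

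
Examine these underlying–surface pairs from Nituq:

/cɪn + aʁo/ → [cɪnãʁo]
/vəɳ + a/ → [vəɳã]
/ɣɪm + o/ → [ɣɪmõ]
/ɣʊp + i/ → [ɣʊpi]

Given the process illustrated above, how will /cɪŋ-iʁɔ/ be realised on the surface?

[cɪŋĩʁɔ]

The data show progressive nasality assimilation (vowel nasalisation): /a/ → [ã] after /n/; /a/ → [ã] after /ɳ/; /o/ → [õ] after /m/ — a vowel is nasalised by an immediately preceding nasal consonant.
No change occurs in [ɣʊpi] because the vowel at the boundary is adjacent to an oral consonant, not a nasal (/i/ next to /p/).
The vowel /i/ is adjacent to the preceding nasal /ŋ/, so it acquires [+nasal] and surfaces as [ĩ].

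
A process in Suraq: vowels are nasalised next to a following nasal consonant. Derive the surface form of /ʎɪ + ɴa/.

/ɪ/ sits next to the nasal /ɴ/ and is therefore nasalised to [ɪ̃].

[ʎɪ̃ɴa]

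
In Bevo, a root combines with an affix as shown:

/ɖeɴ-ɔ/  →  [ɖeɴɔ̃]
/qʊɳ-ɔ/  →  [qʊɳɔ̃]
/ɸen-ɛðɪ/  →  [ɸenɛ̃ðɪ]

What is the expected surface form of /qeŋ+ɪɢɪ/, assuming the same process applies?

[qeŋɪ̃ɢɪ]

The data show progressive nasality assimilation (vowel nasalisation): /ɔ/ → [ɔ̃] after /ɴ/; /ɔ/ → [ɔ̃] after /ɳ/; /ɛ/ → [ɛ̃] after /n/ — a vowel is nasalised by an immediately preceding nasal consonant.
/ɪ/ sits next to the nasal /ŋ/ and is therefore nasalised to [ɪ̃].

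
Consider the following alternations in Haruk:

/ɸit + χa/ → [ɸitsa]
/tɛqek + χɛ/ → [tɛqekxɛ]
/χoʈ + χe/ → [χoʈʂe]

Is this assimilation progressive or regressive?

progressive

Comparing underlying and surface forms, /χ/ → [s] is the alternation; the neighbouring /t/ is constant.
The change uvular → alveolar matches the place of the preceding /t/, identifying this as place assimilation.
The same holds elsewhere in the data: /χ/ → [x] after /k/ (uvular → velar, matching velar); /χ/ → [ʂ] after /ʈ/ (uvular → retroflex, matching retroflex) — only place changes, and always toward the preceding segment.
Since the segment that changes follows the conditioning segment, the assimilation is progressive.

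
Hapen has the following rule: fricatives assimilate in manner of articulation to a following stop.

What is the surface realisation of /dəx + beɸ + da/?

/x/ is a voiceless velar fricative. The following trigger /b/ is a stop, so /x/ must become a stop as well.
A voiceless velar stop is [k], so the surface segment is [k].
At the second juncture, /ɸ/ likewise becomes [p] adjacent to /d/.

[dəkbepda]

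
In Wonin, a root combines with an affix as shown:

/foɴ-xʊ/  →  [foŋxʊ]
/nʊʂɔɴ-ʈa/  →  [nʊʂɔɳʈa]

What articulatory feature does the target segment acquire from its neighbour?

place

Comparing underlying and surface forms, /ɴ/ → [ŋ] is the alternation; the neighbouring /x/ is constant.
The change uvular → velar matches the place of the following /x/, identifying this as place assimilation.
The other alternating form patterns the same way: /ɴ/ → [ɳ] before /ʈ/ (uvular → retroflex, matching retroflex) — only place changes, and always toward the following segment.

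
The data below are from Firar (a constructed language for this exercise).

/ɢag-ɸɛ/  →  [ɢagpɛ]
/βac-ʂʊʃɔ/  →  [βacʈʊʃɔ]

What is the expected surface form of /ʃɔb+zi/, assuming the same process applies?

The data show progressive manner assimilation: /ɸ/ → [p] after /g/; /ʂ/ → [ʈ] after /c/. In each pair only manner changes, matching the preceding consonant, while place and voice stay constant.
/z/ is a voiced alveolar fricative. The preceding trigger /b/ is a stop, so /z/ must become a stop as well.
A voiced alveolar stop is [d], so the surface segment is [d].

[ʃɔbdi]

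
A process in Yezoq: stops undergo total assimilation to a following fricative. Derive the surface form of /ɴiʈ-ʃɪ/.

[ɴiʃʃɪ]

/ʈ/ is the segment targeted by the rule; it sits immediately before /ʃ/, so it assimilates completely and surfaces as [ʃ].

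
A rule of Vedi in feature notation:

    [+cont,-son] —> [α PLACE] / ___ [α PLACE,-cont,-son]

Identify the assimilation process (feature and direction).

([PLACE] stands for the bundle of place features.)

The shared variable α links the value of the place features (abbreviated [PLACE]) on the target to the same value on the neighbouring segment, so place is the feature that assimilates.
The conditioning segment sits to the right of the focus bar, meaning the trigger follows the segment that changes — regressive assimilation.

regressive place assimilation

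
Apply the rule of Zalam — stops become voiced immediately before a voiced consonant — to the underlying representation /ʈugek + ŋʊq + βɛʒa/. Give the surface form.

[ʈugegŋʊɢβɛʒa]

The rule targets /k/ (voiceless velar stop), which sits before the trigger /ŋ/ (voiced).
The voiced velar stop is [g], so /k/ → [g].
At the second juncture, /q/ likewise becomes [ɢ] adjacent to /β/.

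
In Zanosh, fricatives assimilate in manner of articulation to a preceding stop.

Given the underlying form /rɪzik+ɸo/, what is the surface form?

[rɪzikpo]

The rule targets /ɸ/ (voiceless bilabial fricative), which sits after the trigger /k/ (stop).
The voiceless bilabial stop is [p], so /ɸ/ → [p].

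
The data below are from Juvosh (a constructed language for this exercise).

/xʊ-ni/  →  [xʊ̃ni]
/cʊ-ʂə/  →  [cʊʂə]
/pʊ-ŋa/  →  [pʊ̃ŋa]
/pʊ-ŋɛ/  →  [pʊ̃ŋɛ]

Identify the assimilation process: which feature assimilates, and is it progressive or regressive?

The vowel /ʊ/ surfaces as nasalised [ʊ̃] next to the following nasal /n/ — it has acquired the [+nasal] feature of its neighbour.
Likewise in the remaining data: /ʊ/ → [ʊ̃] before /ŋ/ — each time a vowel is nasalised next to a following nasal.
No change occurs in [cʊʂə] because the vowel at the boundary is adjacent to an oral consonant, not a nasal (/ʊ/ next to /ʂ/).
Because the conditioning nasal is to the right of the vowel that changes, the process is regressive (anticipatory).

regressive nasality assimilation (vowel nasalisation)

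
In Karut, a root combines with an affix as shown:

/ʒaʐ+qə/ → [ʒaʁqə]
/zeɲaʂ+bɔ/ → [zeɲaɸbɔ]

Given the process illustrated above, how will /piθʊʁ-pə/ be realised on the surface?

The data show regressive place assimilation: /ʐ/ → [ʁ] before /q/; /ʂ/ → [ɸ] before /b/. In each pair only place changes, matching the following consonant, while manner and voice stay constant.
The rule targets /ʁ/ (voiced uvular fricative), which sits before the trigger /p/ (bilabial).
Changing only its place to bilabial gives [β] — the voiced bilabial fricative.

[piθʊβpə]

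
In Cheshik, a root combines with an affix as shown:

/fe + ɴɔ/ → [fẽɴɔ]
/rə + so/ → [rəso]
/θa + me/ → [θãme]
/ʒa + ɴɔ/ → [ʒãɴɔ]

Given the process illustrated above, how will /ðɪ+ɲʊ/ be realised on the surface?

The data show regressive nasality assimilation (vowel nasalisation): /e/ → [ẽ] before /ɴ/; /a/ → [ã] before /m/; /a/ → [ã] before /ɴ/ — a vowel is nasalised by an immediately following nasal consonant.
No change occurs in [rəso] because the vowel at the boundary is adjacent to an oral consonant, not a nasal (/ə/ next to /s/).
/ɪ/ sits next to the nasal /ɲ/ and is therefore nasalised to [ɪ̃].

[ðɪ̃ɲʊ]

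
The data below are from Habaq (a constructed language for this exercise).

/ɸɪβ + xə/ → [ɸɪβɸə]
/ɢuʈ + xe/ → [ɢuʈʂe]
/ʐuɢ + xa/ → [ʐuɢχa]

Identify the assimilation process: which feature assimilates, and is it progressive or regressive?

progressive place assimilation

Comparing underlying and surface forms, /x/ → [ɸ] is the alternation; the neighbouring /β/ is constant.
The change velar → bilabial matches the place of the preceding /β/, identifying this as place assimilation.
Manner and voice are unchanged, so the assimilation is partial, not total.
The other alternating forms pattern the same way: /x/ → [ʂ] after /ʈ/ (velar → retroflex, matching retroflex); /x/ → [χ] after /ɢ/ (velar → uvular, matching uvular) — only place changes, and always toward the preceding segment.
Since the segment that changes follows the conditioning segment, the assimilation is progressive.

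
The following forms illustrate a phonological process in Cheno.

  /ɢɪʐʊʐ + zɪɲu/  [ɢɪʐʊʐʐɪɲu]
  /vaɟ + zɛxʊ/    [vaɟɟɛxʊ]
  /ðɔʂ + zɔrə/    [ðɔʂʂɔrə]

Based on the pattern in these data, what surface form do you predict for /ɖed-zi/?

The data show progressive total assimilation (/z/ → [ʐ] after /ʐ/; /z/ → [ɟ] after /ɟ/; /z/ → [ʂ] after /ʂ/): in every case the target segment becomes identical to its preceding neighbour, copying more than a single feature.
/z/ is the segment targeted by the rule; it sits immediately after /d/, so it assimilates completely and surfaces as [d].

[ɖeddi]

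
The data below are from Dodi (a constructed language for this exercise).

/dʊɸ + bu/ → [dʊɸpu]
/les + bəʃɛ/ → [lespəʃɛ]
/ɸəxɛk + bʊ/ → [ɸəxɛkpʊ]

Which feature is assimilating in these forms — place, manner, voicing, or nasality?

voicing

Underlying /b/ is realised as [p] next to /ɸ/; /ɸ/ itself does not change.
/b/ is voiced while /ɸ/ is voiceless; the output [p] is voiceless, matching the trigger — so the feature that spreads is voicing.
The other alternating forms pattern the same way: /b/ → [p] after /s/ (voiced → voiceless, matching voiceless); /b/ → [p] after /k/ (voiced → voiceless, matching voiceless) — only voicing changes, and always toward the preceding segment.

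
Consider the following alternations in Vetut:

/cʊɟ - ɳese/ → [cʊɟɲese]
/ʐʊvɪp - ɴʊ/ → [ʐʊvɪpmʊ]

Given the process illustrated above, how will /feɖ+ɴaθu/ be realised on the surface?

The data show progressive place assimilation: /ɳ/ → [ɲ] after /ɟ/; /ɴ/ → [m] after /p/. In each pair only place changes, matching the preceding consonant, while manner and voice stay constant.
/ɴ/ is a voiced uvular nasal. The preceding trigger /ɖ/ is retroflex, so /ɴ/ must become retroflex as well.
A voiced retroflex nasal is [ɳ], so the surface segment is [ɳ].

[feɖɳaθu]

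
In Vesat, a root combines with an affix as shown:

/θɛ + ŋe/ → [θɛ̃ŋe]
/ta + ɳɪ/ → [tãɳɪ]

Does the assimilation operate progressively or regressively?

regressive

The vowel /ɛ/ surfaces as nasalised [ɛ̃] next to the following nasal /ŋ/ — it has acquired the [+nasal] feature of its neighbour.
Likewise in the remaining data: /a/ → [ã] before /ɳ/ — each time a vowel is nasalised next to a following nasal.
Because the conditioning nasal is to the right of the vowel that changes, the process is regressive (anticipatory).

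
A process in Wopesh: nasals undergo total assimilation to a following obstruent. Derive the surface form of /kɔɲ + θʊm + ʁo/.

/ɲ/ is the segment targeted by the rule; it sits immediately before /θ/, so it assimilates completely and surfaces as [θ].
At the second juncture, /m/ likewise becomes [ʁ] adjacent to /ʁ/.

[kɔθθʊʁʁo]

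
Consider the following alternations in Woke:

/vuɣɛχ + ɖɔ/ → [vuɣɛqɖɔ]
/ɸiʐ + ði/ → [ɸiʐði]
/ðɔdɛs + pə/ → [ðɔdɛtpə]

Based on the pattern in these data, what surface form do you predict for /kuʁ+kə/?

The data show regressive manner assimilation: /χ/ → [q] before /ɖ/; /s/ → [t] before /p/. In each pair only manner changes, matching the following consonant, while place and voice stay constant.
Nothing changes in [ɸiʐði]: there the adjacent consonants already agree in manner (/ʐ/ and /ð/ are both fricatives), so this form is consistent with the same rule.
/ʁ/ is a voiced uvular fricative. The following trigger /k/ is a stop, so /ʁ/ must become a stop as well.
The voiced uvular stop is [ɢ], so /ʁ/ → [ɢ].

[kuɢkə]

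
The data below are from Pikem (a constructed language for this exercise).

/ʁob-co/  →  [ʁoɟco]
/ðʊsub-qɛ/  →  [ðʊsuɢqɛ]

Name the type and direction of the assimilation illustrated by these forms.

regressive place assimilation

Comparing underlying and surface forms, /b/ → [ɟ] is the alternation; the neighbouring /c/ is constant.
/b/ is bilabial while /c/ is palatal; the output [ɟ] is palatal, matching the trigger — so the feature that spreads is place.
Manner and voice are unchanged, so the assimilation is partial, not total.
The same holds elsewhere in the data: /b/ → [ɢ] before /q/ (bilabial → uvular, matching uvular) — only place changes, and always toward the following segment.
Since the segment that changes precedes the conditioning segment, the assimilation is regressive.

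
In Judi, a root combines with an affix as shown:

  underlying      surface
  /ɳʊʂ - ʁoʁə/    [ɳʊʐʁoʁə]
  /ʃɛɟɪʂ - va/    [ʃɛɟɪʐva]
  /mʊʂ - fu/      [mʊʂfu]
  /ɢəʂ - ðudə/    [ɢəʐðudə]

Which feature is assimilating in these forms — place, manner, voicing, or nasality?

voicing

Comparing underlying and surface forms, /ʂ/ → [ʐ] is the alternation; the neighbouring /ʁ/ is constant.
/ʂ/ is voiceless while /ʁ/ is voiced; the output [ʐ] is voiced, matching the trigger — so the feature that spreads is voicing.
The other alternating forms pattern the same way: /ʂ/ → [ʐ] before /v/ (voiceless → voiced, matching voiced); /ʂ/ → [ʐ] before /ð/ (voiceless → voiced, matching voiced) — only voicing changes, and always toward the following segment.
No alternation appears in [mʊʂfu]: there the adjacent consonants already agree in voicing (/ʂ/ and /f/ are both voiceless), so this form is consistent with the same rule.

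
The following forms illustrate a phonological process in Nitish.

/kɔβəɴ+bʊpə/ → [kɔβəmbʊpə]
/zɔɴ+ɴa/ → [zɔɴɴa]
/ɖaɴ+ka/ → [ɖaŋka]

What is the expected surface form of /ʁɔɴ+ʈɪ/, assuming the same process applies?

The data show regressive place assimilation: /ɴ/ → [m] before /b/; /ɴ/ → [ŋ] before /k/. In each pair only place changes, matching the following consonant, while manner and voice stay constant.
Nothing changes in [zɔɴɴa]: there the adjacent consonants already agree in place (/ɴ/ and /ɴ/ are both uvular), so this form is consistent with the same rule.
/ɴ/ is a voiced uvular nasal. The following trigger /ʈ/ is retroflex, so /ɴ/ must become retroflex as well.
Changing only its place to retroflex gives [ɳ] — the voiced retroflex nasal.

[ʁɔɳʈɪ]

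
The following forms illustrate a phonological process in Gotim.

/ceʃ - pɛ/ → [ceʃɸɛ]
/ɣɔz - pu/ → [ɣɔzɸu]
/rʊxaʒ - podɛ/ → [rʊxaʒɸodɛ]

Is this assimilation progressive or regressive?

progressive

The segment that alternates is /p/, which surfaces as [ɸ] when adjacent to /ʃ/.
The change stop → fricative matches the manner of the preceding /ʃ/, identifying this as manner assimilation.
The same holds elsewhere in the data: /p/ → [ɸ] after /z/ (stop → fricative, matching a fricative); /p/ → [ɸ] after /ʒ/ (stop → fricative, matching a fricative) — only manner changes, and always toward the preceding segment.
The trigger is the preceding segment, so the direction is progressive (perseverative).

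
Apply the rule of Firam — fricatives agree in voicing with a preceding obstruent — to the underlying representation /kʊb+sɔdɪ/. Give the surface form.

[kʊbzɔdɪ]

/s/ is a voiceless alveolar fricative. The preceding trigger /b/ is voiced, so /s/ must become voiced as well.
The voiced alveolar fricative is [z], so /s/ → [z].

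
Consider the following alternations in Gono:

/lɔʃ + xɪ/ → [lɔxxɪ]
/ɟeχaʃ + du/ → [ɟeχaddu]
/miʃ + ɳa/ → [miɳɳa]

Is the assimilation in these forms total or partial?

total assimilation

The segment that alternates is /ʃ/, which surfaces as [d] when adjacent to /d/.
The output [d] is identical to the trigger /d/ — every feature (place, manner, voicing) has been copied — so this is total assimilation.
The remaining alternations confirm this: /ʃ/ → [x] before /x/; /ʃ/ → [ɳ] before /ɳ/ — in each case the output is a copy of the following consonant.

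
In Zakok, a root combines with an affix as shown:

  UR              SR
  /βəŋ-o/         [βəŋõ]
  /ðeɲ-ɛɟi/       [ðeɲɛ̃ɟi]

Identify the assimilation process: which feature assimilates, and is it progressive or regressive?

progressive nasality assimilation (vowel nasalisation)

The vowel /o/ surfaces as nasalised [õ] next to the preceding nasal /ŋ/ — it has acquired the [+nasal] feature of its neighbour.
The other form shows the same pattern: /ɛ/ → [ɛ̃] after /ɲ/ — each time a vowel is nasalised next to a preceding nasal.
Because the conditioning nasal is to the left of the vowel that changes, the process is progressive (perseverative).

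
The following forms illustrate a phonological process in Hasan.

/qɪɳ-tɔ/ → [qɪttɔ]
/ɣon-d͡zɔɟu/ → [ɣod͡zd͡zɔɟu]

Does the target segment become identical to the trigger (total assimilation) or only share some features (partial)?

Underlying /ɳ/ is realised as [t] next to /t/; /t/ itself does not change.
The output [t] is identical to the trigger /t/ — every feature (place, manner, voicing) has been copied — so this is total assimilation.
The other form behaves the same way: /n/ → [d͡z] before /d͡z/ — in each case the output is a copy of the following consonant.

total assimilation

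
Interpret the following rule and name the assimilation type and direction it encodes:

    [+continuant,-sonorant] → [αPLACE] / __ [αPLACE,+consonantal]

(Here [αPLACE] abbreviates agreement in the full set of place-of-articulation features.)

regressive place assimilation

The shared variable α links the value of the place features (abbreviated [PLACE]) on the target to the same value on the neighbouring segment, so place is the feature that assimilates.
The conditioning segment sits to the right of the focus bar, meaning the trigger follows the segment that changes — regressive assimilation.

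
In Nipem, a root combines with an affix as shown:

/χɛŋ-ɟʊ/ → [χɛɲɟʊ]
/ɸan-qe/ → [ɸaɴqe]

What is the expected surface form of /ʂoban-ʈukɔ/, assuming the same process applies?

[ʂobaɳʈukɔ]

The data show regressive place assimilation: /ŋ/ → [ɲ] before /ɟ/; /n/ → [ɴ] before /q/. In each pair only place changes, matching the following consonant, while manner and voice stay constant.
/n/ is a voiced alveolar nasal. The following trigger /ʈ/ is retroflex, so /n/ must become retroflex as well.
Changing only its place to retroflex gives [ɳ] — the voiced retroflex nasal.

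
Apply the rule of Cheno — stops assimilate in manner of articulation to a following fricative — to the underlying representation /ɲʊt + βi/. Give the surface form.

[ɲʊsβi]

The rule targets /t/ (voiceless alveolar stop), which sits before the trigger /β/ (fricative).
Changing only its manner to fricative gives [s] — the voiceless alveolar fricative.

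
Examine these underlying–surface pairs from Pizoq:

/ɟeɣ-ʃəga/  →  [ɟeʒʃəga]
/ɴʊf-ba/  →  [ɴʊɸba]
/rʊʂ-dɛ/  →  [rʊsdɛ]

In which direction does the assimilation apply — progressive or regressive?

regressive

The segment that alternates is /ɣ/, which surfaces as [ʒ] when adjacent to /ʃ/.
The change velar → postalveolar matches the place of the following /ʃ/, identifying this as place assimilation.
The same holds elsewhere in the data: /f/ → [ɸ] before /b/ (labiodental → bilabial, matching bilabial); /ʂ/ → [s] before /d/ (retroflex → alveolar, matching alveolar) — only place changes, and always toward the following segment.
Since the segment that changes precedes the conditioning segment, the assimilation is regressive.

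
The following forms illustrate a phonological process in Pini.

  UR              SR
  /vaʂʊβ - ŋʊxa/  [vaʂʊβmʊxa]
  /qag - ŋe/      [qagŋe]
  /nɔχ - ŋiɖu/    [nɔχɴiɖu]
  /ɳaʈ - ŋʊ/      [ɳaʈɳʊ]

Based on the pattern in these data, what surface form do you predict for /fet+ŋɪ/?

The data show progressive place assimilation: /ŋ/ → [m] after /β/; /ŋ/ → [ɴ] after /χ/; /ŋ/ → [ɳ] after /ʈ/. In each pair only place changes, matching the preceding consonant, while manner and voice stay constant.
Nothing changes in [qagŋe]: there the adjacent consonants already agree in place (/ŋ/ and /g/ are both velar), so this form is consistent with the same rule.
/ŋ/ is a voiced velar nasal. The preceding trigger /t/ is alveolar, so /ŋ/ must become alveolar as well.
The voiced alveolar nasal is [n], so /ŋ/ → [n].

[fetnɪ]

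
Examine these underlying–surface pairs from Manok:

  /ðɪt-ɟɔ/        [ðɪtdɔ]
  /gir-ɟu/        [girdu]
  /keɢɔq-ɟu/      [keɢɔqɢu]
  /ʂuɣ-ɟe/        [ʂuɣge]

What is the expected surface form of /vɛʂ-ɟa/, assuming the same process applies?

The data show progressive place assimilation: /ɟ/ → [d] after /t/; /ɟ/ → [d] after /r/; /ɟ/ → [ɢ] after /q/; /ɟ/ → [g] after /ɣ/. In each pair only place changes, matching the preceding consonant, while manner and voice stay constant.
/ɟ/ is a voiced palatal stop. The preceding trigger /ʂ/ is retroflex, so /ɟ/ must become retroflex as well.
Changing only its place to retroflex gives [ɖ] — the voiced retroflex stop.

[vɛʂɖa]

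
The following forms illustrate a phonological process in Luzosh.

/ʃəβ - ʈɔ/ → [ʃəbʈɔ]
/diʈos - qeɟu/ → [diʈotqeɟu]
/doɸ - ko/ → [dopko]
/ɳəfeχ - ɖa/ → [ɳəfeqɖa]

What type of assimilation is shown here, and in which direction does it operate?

regressive manner assimilation

The segment that alternates is /β/, which surfaces as [b] when adjacent to /ʈ/.
The change fricative → stop matches the manner of the following /ʈ/, identifying this as manner assimilation.
Place and voice are unchanged, so the assimilation is partial, not total.
Checking the remaining alternations: /s/ → [t] before /q/ (fricative → stop, matching a stop); /ɸ/ → [p] before /k/ (fricative → stop, matching a stop); /χ/ → [q] before /ɖ/ (fricative → stop, matching a stop) — only manner changes, and always toward the following segment.
Since the segment that changes precedes the conditioning segment, the assimilation is regressive.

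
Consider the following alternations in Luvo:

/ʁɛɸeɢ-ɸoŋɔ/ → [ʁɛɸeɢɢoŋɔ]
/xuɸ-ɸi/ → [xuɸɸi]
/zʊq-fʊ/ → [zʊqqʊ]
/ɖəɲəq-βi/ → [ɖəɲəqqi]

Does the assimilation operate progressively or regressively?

Comparing underlying and surface forms, /ɸ/ → [ɢ] is the alternation; the neighbouring /ɢ/ is constant.
The output [ɢ] is identical to the trigger /ɢ/ — every feature (place, manner, voicing) has been copied — so this is total assimilation.
The remaining alternations confirm this: /f/ → [q] after /q/; /β/ → [q] after /q/ — in each case the output is a copy of the preceding consonant.
In [xuɸɸi] the two consonants at the boundary are already identical (/ɸ/ + /ɸ/), so the rule applies vacuously and nothing changes.
Since the segment that changes follows the conditioning segment, the assimilation is progressive.

progressive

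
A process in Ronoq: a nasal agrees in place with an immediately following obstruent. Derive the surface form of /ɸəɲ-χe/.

The rule targets /ɲ/ (voiced palatal nasal), which sits before the trigger /χ/ (uvular).
Changing only its place to uvular gives [ɴ] — the voiced uvular nasal.

[ɸəɴχe]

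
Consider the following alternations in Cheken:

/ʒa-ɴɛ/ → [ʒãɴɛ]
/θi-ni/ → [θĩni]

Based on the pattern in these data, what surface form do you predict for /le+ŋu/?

The data show regressive nasality assimilation (vowel nasalisation): /a/ → [ã] before /ɴ/; /i/ → [ĩ] before /n/ — a vowel is nasalised by an immediately following nasal consonant.
/e/ sits next to the nasal /ŋ/ and is therefore nasalised to [ẽ].

[lẽŋu]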